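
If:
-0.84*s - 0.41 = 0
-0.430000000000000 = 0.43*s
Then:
No Solution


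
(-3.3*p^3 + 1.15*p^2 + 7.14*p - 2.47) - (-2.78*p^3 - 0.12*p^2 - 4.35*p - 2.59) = -0.52*p^3 + 1.27*p^2 + 11.49*p + 0.12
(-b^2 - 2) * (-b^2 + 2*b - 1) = b^4 - 2*b^3 + 3*b^2 - 4*b + 2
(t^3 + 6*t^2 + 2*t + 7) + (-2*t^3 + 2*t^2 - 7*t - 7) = -t^3 + 8*t^2 - 5*t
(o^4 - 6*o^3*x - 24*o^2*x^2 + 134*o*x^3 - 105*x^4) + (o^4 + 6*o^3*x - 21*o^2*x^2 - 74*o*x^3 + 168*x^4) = 2*o^4 - 45*o^2*x^2 + 60*o*x^3 + 63*x^4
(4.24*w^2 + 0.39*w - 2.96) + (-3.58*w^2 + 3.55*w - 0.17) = 0.66*w^2 + 3.94*w - 3.13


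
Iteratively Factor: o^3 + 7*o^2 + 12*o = (o + 4)*(o^2 + 3*o) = o*(o + 4)*(o + 3)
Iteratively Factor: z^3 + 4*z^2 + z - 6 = (z + 2)*(z^2 + 2*z - 3) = (z - 1)*(z + 2)*(z + 3)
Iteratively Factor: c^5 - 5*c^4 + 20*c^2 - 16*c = (c + 2)*(c^4 - 7*c^3 + 14*c^2 - 8*c) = c*(c + 2)*(c^3 - 7*c^2 + 14*c - 8) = c*(c - 4)*(c + 2)*(c^2 - 3*c + 2) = c*(c - 4)*(c - 2)*(c + 2)*(c - 1)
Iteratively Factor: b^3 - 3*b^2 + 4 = (b + 1)*(b^2 - 4*b + 4) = (b - 2)*(b + 1)*(b - 2)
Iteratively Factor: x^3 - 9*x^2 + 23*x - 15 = (x - 5)*(x^2 - 4*x + 3) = (x - 5)*(x - 1)*(x - 3)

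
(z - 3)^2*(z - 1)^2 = z^4 - 8*z^3 + 22*z^2 - 24*z + 9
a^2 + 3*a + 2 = (a + 1)*(a + 2)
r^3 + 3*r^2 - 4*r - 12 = (r - 2)*(r + 2)*(r + 3)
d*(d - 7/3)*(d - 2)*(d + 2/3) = d^4 - 11*d^3/3 + 16*d^2/9 + 28*d/9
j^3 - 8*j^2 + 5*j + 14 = (j - 7)*(j - 2)*(j + 1)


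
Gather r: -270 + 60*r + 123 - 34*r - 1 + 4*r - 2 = 30*r - 150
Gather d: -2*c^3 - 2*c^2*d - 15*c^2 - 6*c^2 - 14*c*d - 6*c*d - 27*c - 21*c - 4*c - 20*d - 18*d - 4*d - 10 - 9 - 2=-2*c^3 - 21*c^2 - 52*c + d*(-2*c^2 - 20*c - 42) - 21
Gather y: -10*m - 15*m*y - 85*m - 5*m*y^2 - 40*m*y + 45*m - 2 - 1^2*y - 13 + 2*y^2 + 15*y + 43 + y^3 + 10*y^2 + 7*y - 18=-50*m + y^3 + y^2*(12 - 5*m) + y*(21 - 55*m) + 10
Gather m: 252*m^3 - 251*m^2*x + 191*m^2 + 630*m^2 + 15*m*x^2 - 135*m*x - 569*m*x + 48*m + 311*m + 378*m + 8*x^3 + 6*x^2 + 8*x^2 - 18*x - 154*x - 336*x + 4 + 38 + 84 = 252*m^3 + m^2*(821 - 251*x) + m*(15*x^2 - 704*x + 737) + 8*x^3 + 14*x^2 - 508*x + 126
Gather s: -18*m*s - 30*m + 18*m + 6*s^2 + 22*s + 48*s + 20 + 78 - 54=-12*m + 6*s^2 + s*(70 - 18*m) + 44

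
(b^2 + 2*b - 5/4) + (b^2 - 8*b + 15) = 2*b^2 - 6*b + 55/4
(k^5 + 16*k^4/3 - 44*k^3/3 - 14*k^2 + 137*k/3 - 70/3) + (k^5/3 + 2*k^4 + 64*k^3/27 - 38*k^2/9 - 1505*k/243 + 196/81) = 4*k^5/3 + 22*k^4/3 - 332*k^3/27 - 164*k^2/9 + 9592*k/243 - 1694/81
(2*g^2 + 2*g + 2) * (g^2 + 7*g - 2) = 2*g^4 + 16*g^3 + 12*g^2 + 10*g - 4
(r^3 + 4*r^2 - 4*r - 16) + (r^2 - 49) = r^3 + 5*r^2 - 4*r - 65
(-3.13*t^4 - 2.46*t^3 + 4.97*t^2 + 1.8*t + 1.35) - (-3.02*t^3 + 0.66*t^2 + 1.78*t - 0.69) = -3.13*t^4 + 0.56*t^3 + 4.31*t^2 + 0.02*t + 2.04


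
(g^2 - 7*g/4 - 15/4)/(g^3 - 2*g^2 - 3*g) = (g + 5/4)/(g*(g + 1))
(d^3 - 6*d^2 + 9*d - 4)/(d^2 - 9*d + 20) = (d^2 - 2*d + 1)/(d - 5)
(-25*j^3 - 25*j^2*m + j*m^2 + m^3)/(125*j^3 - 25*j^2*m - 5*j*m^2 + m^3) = (-j - m)/(5*j - m)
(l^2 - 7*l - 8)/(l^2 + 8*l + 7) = (l - 8)/(l + 7)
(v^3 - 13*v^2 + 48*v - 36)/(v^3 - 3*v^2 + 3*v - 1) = (v^2 - 12*v + 36)/(v^2 - 2*v + 1)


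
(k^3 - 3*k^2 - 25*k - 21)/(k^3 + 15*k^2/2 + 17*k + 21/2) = 2*(k - 7)/(2*k + 7)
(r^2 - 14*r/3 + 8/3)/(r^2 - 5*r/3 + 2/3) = (r - 4)/(r - 1)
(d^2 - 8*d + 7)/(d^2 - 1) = (d - 7)/(d + 1)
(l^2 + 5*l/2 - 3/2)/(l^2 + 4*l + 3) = (l - 1/2)/(l + 1)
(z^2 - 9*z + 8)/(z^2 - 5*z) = (z^2 - 9*z + 8)/(z*(z - 5))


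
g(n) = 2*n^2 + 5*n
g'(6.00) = 29.00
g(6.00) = 102.00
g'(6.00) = 29.00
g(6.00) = 102.00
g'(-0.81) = 1.76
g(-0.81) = -2.74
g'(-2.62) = -5.48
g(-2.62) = 0.63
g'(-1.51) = -1.04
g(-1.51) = -2.99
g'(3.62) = 19.48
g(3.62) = 44.31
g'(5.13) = 25.52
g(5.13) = 78.28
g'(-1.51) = -1.04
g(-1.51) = -2.99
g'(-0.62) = 2.52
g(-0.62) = -2.33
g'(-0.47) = 3.12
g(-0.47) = -1.91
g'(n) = 4*n + 5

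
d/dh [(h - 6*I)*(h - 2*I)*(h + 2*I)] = 3*h^2 - 12*I*h + 4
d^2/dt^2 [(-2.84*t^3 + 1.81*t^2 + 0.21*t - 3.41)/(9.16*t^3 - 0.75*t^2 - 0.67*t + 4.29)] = (264.716672*t^6 + 1.14316800000006*t^5 - 2036.202048*t^4 - 640.773904*t^3 + 98.951556*t^2 + 484.17138*t + 42.8252)/(768.575296*t^9 - 188.7876*t^8 - 153.192756*t^7 + 1107.060597*t^6 - 165.628653*t^5 - 151.742178*t^4 + 518.378255*t^3 - 35.631882*t^2 - 36.992241*t + 78.953589)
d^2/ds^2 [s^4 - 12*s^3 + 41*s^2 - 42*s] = 12*s^2 - 72*s + 82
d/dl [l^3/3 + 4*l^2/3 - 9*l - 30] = l^2 + 8*l/3 - 9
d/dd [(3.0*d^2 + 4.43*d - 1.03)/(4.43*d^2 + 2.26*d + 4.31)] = (-12.8449*d^2 + 34.9858*d + 21.4211)/(19.6249*d^4 + 20.0236*d^3 + 43.2942*d^2 + 19.4812*d + 18.5761)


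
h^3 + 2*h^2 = h^2*(h + 2)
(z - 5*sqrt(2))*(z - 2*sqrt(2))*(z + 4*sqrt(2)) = z^3 - 3*sqrt(2)*z^2 - 36*z + 80*sqrt(2)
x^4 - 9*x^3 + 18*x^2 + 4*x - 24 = (x - 6)*(x - 2)^2*(x + 1)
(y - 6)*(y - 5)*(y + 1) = y^3 - 10*y^2 + 19*y + 30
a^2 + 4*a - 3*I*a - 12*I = (a + 4)*(a - 3*I)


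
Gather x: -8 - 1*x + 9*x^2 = 9*x^2 - x - 8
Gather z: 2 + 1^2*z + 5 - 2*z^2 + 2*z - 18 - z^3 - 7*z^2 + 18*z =-z^3 - 9*z^2 + 21*z - 11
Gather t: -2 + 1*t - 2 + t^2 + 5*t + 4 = t^2 + 6*t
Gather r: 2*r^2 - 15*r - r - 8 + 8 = 2*r^2 - 16*r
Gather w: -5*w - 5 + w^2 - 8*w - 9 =w^2 - 13*w - 14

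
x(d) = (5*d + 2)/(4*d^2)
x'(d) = 5/(4*d^2) - (5*d + 2)/(2*d^3) = (-5*d - 4)/(4*d^3)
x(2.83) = 0.50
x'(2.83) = -0.20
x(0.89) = 2.04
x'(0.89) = -3.00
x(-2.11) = -0.48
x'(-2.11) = -0.17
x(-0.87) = -0.78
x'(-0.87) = -0.13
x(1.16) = 1.45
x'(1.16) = -1.57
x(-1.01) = -0.75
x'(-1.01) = -0.25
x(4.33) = 0.32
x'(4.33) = -0.08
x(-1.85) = -0.53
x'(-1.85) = -0.21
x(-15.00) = -0.08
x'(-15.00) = -0.00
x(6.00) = 0.22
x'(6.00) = -0.04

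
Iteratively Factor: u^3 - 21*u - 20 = (u - 5)*(u^2 + 5*u + 4) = (u - 5)*(u + 1)*(u + 4)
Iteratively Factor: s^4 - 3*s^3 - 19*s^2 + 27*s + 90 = (s - 3)*(s^3 - 19*s - 30) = (s - 3)*(s + 2)*(s^2 - 2*s - 15) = (s - 5)*(s - 3)*(s + 2)*(s + 3)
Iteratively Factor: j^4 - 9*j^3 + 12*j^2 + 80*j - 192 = (j + 3)*(j^3 - 12*j^2 + 48*j - 64) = (j - 4)*(j + 3)*(j^2 - 8*j + 16) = (j - 4)^2*(j + 3)*(j - 4)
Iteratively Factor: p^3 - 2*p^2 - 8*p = (p + 2)*(p^2 - 4*p) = p*(p + 2)*(p - 4)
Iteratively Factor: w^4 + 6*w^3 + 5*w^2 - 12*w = (w)*(w^3 + 6*w^2 + 5*w - 12) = w*(w + 3)*(w^2 + 3*w - 4) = w*(w + 3)*(w + 4)*(w - 1)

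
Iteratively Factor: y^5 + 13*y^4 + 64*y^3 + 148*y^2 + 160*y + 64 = (y + 4)*(y^4 + 9*y^3 + 28*y^2 + 36*y + 16) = (y + 2)*(y + 4)*(y^3 + 7*y^2 + 14*y + 8) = (y + 1)*(y + 2)*(y + 4)*(y^2 + 6*y + 8) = (y + 1)*(y + 2)^2*(y + 4)*(y + 4)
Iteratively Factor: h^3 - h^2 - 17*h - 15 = (h - 5)*(h^2 + 4*h + 3) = (h - 5)*(h + 3)*(h + 1)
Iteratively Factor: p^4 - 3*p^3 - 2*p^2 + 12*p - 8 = (p - 2)*(p^3 - p^2 - 4*p + 4) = (p - 2)*(p - 1)*(p^2 - 4) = (p - 2)^2*(p - 1)*(p + 2)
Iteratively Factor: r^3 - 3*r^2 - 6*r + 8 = (r + 2)*(r^2 - 5*r + 4) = (r - 1)*(r + 2)*(r - 4)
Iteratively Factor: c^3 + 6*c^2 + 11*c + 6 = (c + 2)*(c^2 + 4*c + 3) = (c + 2)*(c + 3)*(c + 1)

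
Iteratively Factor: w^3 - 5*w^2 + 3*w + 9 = (w + 1)*(w^2 - 6*w + 9) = (w - 3)*(w + 1)*(w - 3)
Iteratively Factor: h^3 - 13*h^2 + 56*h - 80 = (h - 4)*(h^2 - 9*h + 20) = (h - 5)*(h - 4)*(h - 4)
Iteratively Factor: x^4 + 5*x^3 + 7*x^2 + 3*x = (x)*(x^3 + 5*x^2 + 7*x + 3) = x*(x + 1)*(x^2 + 4*x + 3) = x*(x + 1)^2*(x + 3)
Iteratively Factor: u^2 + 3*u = (u + 3)*(u)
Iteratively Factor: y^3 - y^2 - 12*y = (y)*(y^2 - y - 12) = y*(y + 3)*(y - 4)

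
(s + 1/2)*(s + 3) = s^2 + 7*s/2 + 3/2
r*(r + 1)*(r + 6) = r^3 + 7*r^2 + 6*r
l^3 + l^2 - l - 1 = (l - 1)*(l + 1)^2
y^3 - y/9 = y*(y - 1/3)*(y + 1/3)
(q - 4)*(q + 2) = q^2 - 2*q - 8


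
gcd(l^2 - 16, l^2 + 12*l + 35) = 1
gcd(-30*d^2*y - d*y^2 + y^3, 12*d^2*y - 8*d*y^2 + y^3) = -6*d*y + y^2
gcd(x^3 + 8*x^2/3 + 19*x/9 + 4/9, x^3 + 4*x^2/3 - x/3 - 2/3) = x + 1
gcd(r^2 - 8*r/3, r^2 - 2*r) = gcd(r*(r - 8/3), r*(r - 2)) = r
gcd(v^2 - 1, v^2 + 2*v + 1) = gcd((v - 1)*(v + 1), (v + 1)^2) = v + 1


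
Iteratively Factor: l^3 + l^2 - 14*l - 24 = (l + 3)*(l^2 - 2*l - 8) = (l - 4)*(l + 3)*(l + 2)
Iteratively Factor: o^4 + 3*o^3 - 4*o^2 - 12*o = (o)*(o^3 + 3*o^2 - 4*o - 12) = o*(o - 2)*(o^2 + 5*o + 6) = o*(o - 2)*(o + 2)*(o + 3)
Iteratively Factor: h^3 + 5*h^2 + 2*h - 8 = (h - 1)*(h^2 + 6*h + 8) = (h - 1)*(h + 4)*(h + 2)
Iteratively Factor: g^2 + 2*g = (g + 2)*(g)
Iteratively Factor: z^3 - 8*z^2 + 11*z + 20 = (z + 1)*(z^2 - 9*z + 20) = (z - 5)*(z + 1)*(z - 4)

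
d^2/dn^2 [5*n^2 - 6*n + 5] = 10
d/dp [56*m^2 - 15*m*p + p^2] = -15*m + 2*p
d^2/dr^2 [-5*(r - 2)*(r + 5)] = -10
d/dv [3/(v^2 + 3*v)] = 3*(-2*v - 3)/(v^2*(v + 3)^2)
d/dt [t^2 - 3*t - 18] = 2*t - 3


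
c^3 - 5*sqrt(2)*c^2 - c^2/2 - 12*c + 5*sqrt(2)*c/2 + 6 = (c - 1/2)*(c - 6*sqrt(2))*(c + sqrt(2))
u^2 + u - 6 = (u - 2)*(u + 3)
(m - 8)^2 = m^2 - 16*m + 64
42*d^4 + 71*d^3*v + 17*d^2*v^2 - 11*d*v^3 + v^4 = (-7*d + v)*(-6*d + v)*(d + v)^2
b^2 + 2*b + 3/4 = (b + 1/2)*(b + 3/2)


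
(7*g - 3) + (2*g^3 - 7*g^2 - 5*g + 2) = 2*g^3 - 7*g^2 + 2*g - 1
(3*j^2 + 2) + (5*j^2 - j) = 8*j^2 - j + 2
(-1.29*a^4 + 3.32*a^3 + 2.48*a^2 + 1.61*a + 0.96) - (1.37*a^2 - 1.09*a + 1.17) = -1.29*a^4 + 3.32*a^3 + 1.11*a^2 + 2.7*a - 0.21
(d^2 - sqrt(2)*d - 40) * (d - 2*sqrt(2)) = d^3 - 3*sqrt(2)*d^2 - 36*d + 80*sqrt(2)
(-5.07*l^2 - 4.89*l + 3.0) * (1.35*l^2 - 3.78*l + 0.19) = -6.8445*l^4 + 12.5631*l^3 + 21.5709*l^2 - 12.2691*l + 0.57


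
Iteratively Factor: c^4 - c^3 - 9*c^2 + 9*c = (c + 3)*(c^3 - 4*c^2 + 3*c) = (c - 1)*(c + 3)*(c^2 - 3*c) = (c - 3)*(c - 1)*(c + 3)*(c)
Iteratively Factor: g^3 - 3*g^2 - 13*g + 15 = (g - 5)*(g^2 + 2*g - 3) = (g - 5)*(g + 3)*(g - 1)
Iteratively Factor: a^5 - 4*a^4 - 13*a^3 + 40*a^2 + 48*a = (a - 4)*(a^4 - 13*a^2 - 12*a) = (a - 4)*(a + 1)*(a^3 - a^2 - 12*a) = (a - 4)*(a + 1)*(a + 3)*(a^2 - 4*a) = (a - 4)^2*(a + 1)*(a + 3)*(a)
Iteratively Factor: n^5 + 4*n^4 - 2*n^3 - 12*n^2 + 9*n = (n - 1)*(n^4 + 5*n^3 + 3*n^2 - 9*n) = (n - 1)*(n + 3)*(n^3 + 2*n^2 - 3*n) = n*(n - 1)*(n + 3)*(n^2 + 2*n - 3) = n*(n - 1)^2*(n + 3)*(n + 3)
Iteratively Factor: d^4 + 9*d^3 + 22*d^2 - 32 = (d + 4)*(d^3 + 5*d^2 + 2*d - 8) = (d - 1)*(d + 4)*(d^2 + 6*d + 8) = (d - 1)*(d + 2)*(d + 4)*(d + 4)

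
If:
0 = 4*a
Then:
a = 0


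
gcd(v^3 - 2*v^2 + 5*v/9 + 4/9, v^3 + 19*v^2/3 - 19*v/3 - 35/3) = 1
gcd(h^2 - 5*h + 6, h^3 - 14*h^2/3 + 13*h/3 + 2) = h^2 - 5*h + 6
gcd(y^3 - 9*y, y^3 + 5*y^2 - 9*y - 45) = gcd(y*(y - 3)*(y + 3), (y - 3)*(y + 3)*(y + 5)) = y^2 - 9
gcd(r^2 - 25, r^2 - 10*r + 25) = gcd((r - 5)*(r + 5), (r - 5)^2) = r - 5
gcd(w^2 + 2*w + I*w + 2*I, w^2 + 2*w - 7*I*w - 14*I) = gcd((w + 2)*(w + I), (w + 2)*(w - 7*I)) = w + 2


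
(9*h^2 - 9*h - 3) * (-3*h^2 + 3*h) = -27*h^4 + 54*h^3 - 18*h^2 - 9*h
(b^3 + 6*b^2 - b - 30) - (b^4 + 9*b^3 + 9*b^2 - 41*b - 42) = -b^4 - 8*b^3 - 3*b^2 + 40*b + 12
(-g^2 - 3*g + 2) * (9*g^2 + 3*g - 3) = -9*g^4 - 30*g^3 + 12*g^2 + 15*g - 6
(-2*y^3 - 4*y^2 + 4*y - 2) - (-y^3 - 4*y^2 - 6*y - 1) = -y^3 + 10*y - 1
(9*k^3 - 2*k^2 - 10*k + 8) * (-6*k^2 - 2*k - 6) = -54*k^5 - 6*k^4 + 10*k^3 - 16*k^2 + 44*k - 48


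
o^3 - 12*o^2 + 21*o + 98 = (o - 7)^2*(o + 2)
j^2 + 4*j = j*(j + 4)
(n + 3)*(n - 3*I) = n^2 + 3*n - 3*I*n - 9*I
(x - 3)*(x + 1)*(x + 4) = x^3 + 2*x^2 - 11*x - 12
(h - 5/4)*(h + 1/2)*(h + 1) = h^3 + h^2/4 - 11*h/8 - 5/8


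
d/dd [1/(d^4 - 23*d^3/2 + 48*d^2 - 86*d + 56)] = 2*(-8*d^3 + 69*d^2 - 192*d + 172)/(2*d^4 - 23*d^3 + 96*d^2 - 172*d + 112)^2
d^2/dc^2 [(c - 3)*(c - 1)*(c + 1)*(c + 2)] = 12*c^2 - 6*c - 14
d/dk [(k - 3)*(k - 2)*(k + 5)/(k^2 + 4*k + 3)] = (k^4 + 8*k^3 + 28*k^2 - 60*k - 177)/(k^4 + 8*k^3 + 22*k^2 + 24*k + 9)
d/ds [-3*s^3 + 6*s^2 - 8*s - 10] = -9*s^2 + 12*s - 8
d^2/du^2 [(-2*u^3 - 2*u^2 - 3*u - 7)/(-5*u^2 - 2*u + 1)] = 2*(73*u^3 + 543*u^2 + 261*u + 71)/(125*u^6 + 150*u^5 - 15*u^4 - 52*u^3 + 3*u^2 + 6*u - 1)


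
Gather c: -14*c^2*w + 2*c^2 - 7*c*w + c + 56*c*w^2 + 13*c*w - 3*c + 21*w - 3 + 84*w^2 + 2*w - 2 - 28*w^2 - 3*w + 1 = c^2*(2 - 14*w) + c*(56*w^2 + 6*w - 2) + 56*w^2 + 20*w - 4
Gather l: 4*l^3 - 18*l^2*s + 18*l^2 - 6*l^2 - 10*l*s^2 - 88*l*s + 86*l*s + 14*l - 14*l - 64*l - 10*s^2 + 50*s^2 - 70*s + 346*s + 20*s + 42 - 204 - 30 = 4*l^3 + l^2*(12 - 18*s) + l*(-10*s^2 - 2*s - 64) + 40*s^2 + 296*s - 192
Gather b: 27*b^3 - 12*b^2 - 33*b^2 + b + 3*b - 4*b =27*b^3 - 45*b^2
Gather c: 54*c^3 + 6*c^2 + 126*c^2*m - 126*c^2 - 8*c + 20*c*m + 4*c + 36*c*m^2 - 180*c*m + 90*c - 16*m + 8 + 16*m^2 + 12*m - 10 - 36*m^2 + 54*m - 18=54*c^3 + c^2*(126*m - 120) + c*(36*m^2 - 160*m + 86) - 20*m^2 + 50*m - 20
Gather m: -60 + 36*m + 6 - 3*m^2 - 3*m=-3*m^2 + 33*m - 54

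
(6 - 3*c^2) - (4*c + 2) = -3*c^2 - 4*c + 4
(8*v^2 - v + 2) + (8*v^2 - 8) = 16*v^2 - v - 6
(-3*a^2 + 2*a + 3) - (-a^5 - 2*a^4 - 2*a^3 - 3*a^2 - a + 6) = a^5 + 2*a^4 + 2*a^3 + 3*a - 3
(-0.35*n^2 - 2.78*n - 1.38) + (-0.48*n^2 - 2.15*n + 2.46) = -0.83*n^2 - 4.93*n + 1.08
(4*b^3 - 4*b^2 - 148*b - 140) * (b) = 4*b^4 - 4*b^3 - 148*b^2 - 140*b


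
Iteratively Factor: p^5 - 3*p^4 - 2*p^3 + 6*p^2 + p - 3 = (p - 1)*(p^4 - 2*p^3 - 4*p^2 + 2*p + 3) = (p - 1)*(p + 1)*(p^3 - 3*p^2 - p + 3) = (p - 1)*(p + 1)^2*(p^2 - 4*p + 3) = (p - 1)^2*(p + 1)^2*(p - 3)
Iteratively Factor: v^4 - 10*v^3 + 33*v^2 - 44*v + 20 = (v - 5)*(v^3 - 5*v^2 + 8*v - 4) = (v - 5)*(v - 1)*(v^2 - 4*v + 4) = (v - 5)*(v - 2)*(v - 1)*(v - 2)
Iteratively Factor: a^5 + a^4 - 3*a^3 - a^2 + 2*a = (a + 1)*(a^4 - 3*a^2 + 2*a) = (a - 1)*(a + 1)*(a^3 + a^2 - 2*a) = (a - 1)*(a + 1)*(a + 2)*(a^2 - a) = a*(a - 1)*(a + 1)*(a + 2)*(a - 1)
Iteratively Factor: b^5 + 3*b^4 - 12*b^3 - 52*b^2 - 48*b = (b)*(b^4 + 3*b^3 - 12*b^2 - 52*b - 48) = b*(b - 4)*(b^3 + 7*b^2 + 16*b + 12) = b*(b - 4)*(b + 3)*(b^2 + 4*b + 4) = b*(b - 4)*(b + 2)*(b + 3)*(b + 2)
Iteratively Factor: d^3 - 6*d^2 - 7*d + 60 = (d + 3)*(d^2 - 9*d + 20) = (d - 4)*(d + 3)*(d - 5)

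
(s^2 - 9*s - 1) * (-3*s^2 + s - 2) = -3*s^4 + 28*s^3 - 8*s^2 + 17*s + 2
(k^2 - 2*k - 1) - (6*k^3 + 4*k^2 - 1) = -6*k^3 - 3*k^2 - 2*k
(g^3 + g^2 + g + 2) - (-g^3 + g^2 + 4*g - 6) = 2*g^3 - 3*g + 8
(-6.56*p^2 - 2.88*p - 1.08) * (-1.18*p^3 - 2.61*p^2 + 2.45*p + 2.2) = 7.7408*p^5 + 20.52*p^4 - 7.2808*p^3 - 18.6692*p^2 - 8.982*p - 2.376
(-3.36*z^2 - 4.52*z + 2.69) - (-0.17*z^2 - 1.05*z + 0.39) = -3.19*z^2 - 3.47*z + 2.3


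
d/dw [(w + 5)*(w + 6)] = 2*w + 11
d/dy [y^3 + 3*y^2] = 3*y*(y + 2)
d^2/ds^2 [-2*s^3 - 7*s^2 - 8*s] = -12*s - 14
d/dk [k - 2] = 1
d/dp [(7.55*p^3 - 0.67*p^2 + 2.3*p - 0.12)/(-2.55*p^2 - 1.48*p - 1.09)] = (-19.2525*p^4 - 22.348*p^3 - 17.8319*p^2 + 0.8486*p - 2.6846)/(6.5025*p^4 + 7.548*p^3 + 7.7494*p^2 + 3.2264*p + 1.1881)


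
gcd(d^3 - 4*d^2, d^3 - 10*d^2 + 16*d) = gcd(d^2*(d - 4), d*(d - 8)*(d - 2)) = d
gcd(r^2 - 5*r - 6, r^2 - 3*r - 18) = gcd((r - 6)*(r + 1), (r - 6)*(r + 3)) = r - 6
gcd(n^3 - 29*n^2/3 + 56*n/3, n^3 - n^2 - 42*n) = n^2 - 7*n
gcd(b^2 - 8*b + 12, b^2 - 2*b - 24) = b - 6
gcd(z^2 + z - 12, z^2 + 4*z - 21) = z - 3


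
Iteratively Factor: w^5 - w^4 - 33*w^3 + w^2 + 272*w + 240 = (w + 3)*(w^4 - 4*w^3 - 21*w^2 + 64*w + 80) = (w + 1)*(w + 3)*(w^3 - 5*w^2 - 16*w + 80) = (w - 5)*(w + 1)*(w + 3)*(w^2 - 16) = (w - 5)*(w + 1)*(w + 3)*(w + 4)*(w - 4)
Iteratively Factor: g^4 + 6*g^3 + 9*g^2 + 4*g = (g + 1)*(g^3 + 5*g^2 + 4*g) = (g + 1)*(g + 4)*(g^2 + g) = g*(g + 1)*(g + 4)*(g + 1)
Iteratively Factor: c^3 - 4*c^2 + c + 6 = (c - 3)*(c^2 - c - 2) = (c - 3)*(c + 1)*(c - 2)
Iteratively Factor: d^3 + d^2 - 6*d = (d + 3)*(d^2 - 2*d) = d*(d + 3)*(d - 2)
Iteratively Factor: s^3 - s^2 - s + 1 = (s - 1)*(s^2 - 1) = (s - 1)^2*(s + 1)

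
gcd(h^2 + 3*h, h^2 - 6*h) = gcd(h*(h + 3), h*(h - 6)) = h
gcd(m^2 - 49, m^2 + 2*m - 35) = m + 7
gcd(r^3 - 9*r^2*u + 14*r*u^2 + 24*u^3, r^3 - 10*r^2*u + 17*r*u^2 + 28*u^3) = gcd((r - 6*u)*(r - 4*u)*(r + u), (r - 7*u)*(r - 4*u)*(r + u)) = r^2 - 3*r*u - 4*u^2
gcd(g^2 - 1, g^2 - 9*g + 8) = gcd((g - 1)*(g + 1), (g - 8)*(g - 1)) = g - 1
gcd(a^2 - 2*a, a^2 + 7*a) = a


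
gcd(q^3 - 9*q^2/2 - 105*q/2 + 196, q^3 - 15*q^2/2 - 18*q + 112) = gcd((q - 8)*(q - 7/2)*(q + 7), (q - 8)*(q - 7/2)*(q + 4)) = q^2 - 23*q/2 + 28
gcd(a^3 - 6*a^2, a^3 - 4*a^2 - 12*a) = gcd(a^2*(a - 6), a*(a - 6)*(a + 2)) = a^2 - 6*a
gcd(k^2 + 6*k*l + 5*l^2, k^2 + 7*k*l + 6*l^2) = k + l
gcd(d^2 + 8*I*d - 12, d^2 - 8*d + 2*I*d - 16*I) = d + 2*I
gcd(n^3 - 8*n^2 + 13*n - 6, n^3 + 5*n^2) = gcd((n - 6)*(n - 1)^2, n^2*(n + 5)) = 1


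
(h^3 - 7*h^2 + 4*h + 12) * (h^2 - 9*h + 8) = h^5 - 16*h^4 + 75*h^3 - 80*h^2 - 76*h + 96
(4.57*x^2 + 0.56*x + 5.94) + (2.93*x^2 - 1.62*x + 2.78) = 7.5*x^2 - 1.06*x + 8.72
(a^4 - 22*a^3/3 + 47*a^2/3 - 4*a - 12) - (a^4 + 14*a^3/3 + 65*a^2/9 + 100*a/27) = -12*a^3 + 76*a^2/9 - 208*a/27 - 12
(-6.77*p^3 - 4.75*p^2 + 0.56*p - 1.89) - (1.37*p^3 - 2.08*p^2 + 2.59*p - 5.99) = -8.14*p^3 - 2.67*p^2 - 2.03*p + 4.1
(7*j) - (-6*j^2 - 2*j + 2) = 6*j^2 + 9*j - 2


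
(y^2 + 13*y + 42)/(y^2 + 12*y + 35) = (y + 6)/(y + 5)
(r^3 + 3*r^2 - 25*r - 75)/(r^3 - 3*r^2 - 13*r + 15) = (r + 5)/(r - 1)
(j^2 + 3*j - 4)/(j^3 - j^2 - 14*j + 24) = (j - 1)/(j^2 - 5*j + 6)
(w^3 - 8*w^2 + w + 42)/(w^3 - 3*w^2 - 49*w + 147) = (w + 2)/(w + 7)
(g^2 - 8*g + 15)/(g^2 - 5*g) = (g - 3)/g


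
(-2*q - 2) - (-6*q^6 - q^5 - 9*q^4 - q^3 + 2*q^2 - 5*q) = 6*q^6 + q^5 + 9*q^4 + q^3 - 2*q^2 + 3*q - 2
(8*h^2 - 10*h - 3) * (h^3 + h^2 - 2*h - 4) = 8*h^5 - 2*h^4 - 29*h^3 - 15*h^2 + 46*h + 12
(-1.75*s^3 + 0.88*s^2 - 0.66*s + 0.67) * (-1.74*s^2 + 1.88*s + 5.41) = 3.045*s^5 - 4.8212*s^4 - 6.6647*s^3 + 2.3542*s^2 - 2.311*s + 3.6247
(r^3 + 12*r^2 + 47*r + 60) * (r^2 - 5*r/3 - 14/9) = r^5 + 31*r^4/3 + 229*r^3/9 - 37*r^2 - 1558*r/9 - 280/3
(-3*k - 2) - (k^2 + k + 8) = -k^2 - 4*k - 10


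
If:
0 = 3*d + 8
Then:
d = -8/3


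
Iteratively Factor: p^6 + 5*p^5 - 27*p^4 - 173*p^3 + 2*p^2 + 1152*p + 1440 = (p + 2)*(p^5 + 3*p^4 - 33*p^3 - 107*p^2 + 216*p + 720) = (p + 2)*(p + 4)*(p^4 - p^3 - 29*p^2 + 9*p + 180) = (p + 2)*(p + 3)*(p + 4)*(p^3 - 4*p^2 - 17*p + 60) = (p - 5)*(p + 2)*(p + 3)*(p + 4)*(p^2 + p - 12) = (p - 5)*(p - 3)*(p + 2)*(p + 3)*(p + 4)*(p + 4)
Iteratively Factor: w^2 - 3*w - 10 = (w + 2)*(w - 5)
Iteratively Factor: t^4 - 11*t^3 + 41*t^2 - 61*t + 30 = (t - 2)*(t^3 - 9*t^2 + 23*t - 15) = (t - 3)*(t - 2)*(t^2 - 6*t + 5) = (t - 3)*(t - 2)*(t - 1)*(t - 5)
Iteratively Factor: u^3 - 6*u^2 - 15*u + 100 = (u + 4)*(u^2 - 10*u + 25) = (u - 5)*(u + 4)*(u - 5)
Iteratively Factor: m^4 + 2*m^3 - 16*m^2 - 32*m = (m + 4)*(m^3 - 2*m^2 - 8*m) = (m - 4)*(m + 4)*(m^2 + 2*m) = m*(m - 4)*(m + 4)*(m + 2)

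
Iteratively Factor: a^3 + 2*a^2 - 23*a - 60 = (a + 4)*(a^2 - 2*a - 15) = (a - 5)*(a + 4)*(a + 3)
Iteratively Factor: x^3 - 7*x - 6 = (x - 3)*(x^2 + 3*x + 2) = (x - 3)*(x + 2)*(x + 1)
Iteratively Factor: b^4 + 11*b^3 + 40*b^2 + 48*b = (b + 3)*(b^3 + 8*b^2 + 16*b) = b*(b + 3)*(b^2 + 8*b + 16) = b*(b + 3)*(b + 4)*(b + 4)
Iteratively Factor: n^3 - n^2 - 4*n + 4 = (n - 1)*(n^2 - 4) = (n - 1)*(n + 2)*(n - 2)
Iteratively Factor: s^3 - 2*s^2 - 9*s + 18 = (s - 3)*(s^2 + s - 6) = (s - 3)*(s + 3)*(s - 2)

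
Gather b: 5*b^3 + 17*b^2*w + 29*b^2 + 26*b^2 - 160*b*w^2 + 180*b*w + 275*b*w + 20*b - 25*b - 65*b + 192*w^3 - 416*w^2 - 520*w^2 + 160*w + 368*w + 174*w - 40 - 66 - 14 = 5*b^3 + b^2*(17*w + 55) + b*(-160*w^2 + 455*w - 70) + 192*w^3 - 936*w^2 + 702*w - 120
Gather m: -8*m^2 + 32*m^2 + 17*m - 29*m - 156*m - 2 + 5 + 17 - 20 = 24*m^2 - 168*m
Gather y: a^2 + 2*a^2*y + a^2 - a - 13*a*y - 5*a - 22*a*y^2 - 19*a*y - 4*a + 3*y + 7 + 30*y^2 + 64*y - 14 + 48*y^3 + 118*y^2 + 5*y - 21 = 2*a^2 - 10*a + 48*y^3 + y^2*(148 - 22*a) + y*(2*a^2 - 32*a + 72) - 28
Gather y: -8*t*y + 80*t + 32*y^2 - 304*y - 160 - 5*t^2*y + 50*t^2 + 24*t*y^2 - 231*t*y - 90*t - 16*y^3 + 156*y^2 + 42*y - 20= 50*t^2 - 10*t - 16*y^3 + y^2*(24*t + 188) + y*(-5*t^2 - 239*t - 262) - 180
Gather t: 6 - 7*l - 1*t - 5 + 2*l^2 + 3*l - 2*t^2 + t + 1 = 2*l^2 - 4*l - 2*t^2 + 2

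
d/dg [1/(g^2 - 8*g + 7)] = 2*(4 - g)/(g^2 - 8*g + 7)^2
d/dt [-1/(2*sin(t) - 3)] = 2*cos(t)/(2*sin(t) - 3)^2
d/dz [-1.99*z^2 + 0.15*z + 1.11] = 0.15 - 3.98*z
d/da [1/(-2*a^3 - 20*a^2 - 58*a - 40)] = (3*a^2 + 20*a + 29)/(2*(a^3 + 10*a^2 + 29*a + 20)^2)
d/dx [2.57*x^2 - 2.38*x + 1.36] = 5.14*x - 2.38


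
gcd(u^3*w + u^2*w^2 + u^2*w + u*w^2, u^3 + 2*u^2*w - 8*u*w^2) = u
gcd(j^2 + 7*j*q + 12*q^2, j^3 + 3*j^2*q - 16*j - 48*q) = j + 3*q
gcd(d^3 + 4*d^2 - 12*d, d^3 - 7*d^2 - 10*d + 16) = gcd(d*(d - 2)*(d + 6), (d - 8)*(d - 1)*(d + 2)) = 1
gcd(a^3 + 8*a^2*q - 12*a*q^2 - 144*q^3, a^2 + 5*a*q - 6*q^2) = a + 6*q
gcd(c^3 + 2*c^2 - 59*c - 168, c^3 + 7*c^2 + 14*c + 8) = 1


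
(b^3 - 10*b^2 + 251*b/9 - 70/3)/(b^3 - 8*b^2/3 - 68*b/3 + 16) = (9*b^2 - 36*b + 35)/(3*(3*b^2 + 10*b - 8))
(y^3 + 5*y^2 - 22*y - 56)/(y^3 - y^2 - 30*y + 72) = (y^2 + 9*y + 14)/(y^2 + 3*y - 18)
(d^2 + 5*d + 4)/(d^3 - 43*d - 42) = (d + 4)/(d^2 - d - 42)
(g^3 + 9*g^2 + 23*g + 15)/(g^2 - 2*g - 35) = (g^2 + 4*g + 3)/(g - 7)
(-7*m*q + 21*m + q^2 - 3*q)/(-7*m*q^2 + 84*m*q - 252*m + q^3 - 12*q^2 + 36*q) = (q - 3)/(q^2 - 12*q + 36)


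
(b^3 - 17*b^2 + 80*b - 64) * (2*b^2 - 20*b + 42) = 2*b^5 - 54*b^4 + 542*b^3 - 2442*b^2 + 4640*b - 2688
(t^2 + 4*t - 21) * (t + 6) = t^3 + 10*t^2 + 3*t - 126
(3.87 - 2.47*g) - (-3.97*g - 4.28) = 1.5*g + 8.15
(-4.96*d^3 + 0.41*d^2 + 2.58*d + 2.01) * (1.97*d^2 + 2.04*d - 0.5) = -9.7712*d^5 - 9.3107*d^4 + 8.399*d^3 + 9.0179*d^2 + 2.8104*d - 1.005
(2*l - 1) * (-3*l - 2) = -6*l^2 - l + 2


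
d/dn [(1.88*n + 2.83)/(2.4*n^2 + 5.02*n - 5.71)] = (4.512*n^2 + 9.4376*n - (1.88*n + 2.83)*(4.8*n + 5.02) - 10.7348)/(2.4*n^2 + 5.02*n - 5.71)^2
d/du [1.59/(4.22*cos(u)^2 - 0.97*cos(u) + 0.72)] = (13.4196*cos(u) - 1.5423)*sin(u)/(4.22*cos(u)^2 - 0.97*cos(u) + 0.72)^2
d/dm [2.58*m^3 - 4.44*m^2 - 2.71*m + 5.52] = 7.74*m^2 - 8.88*m - 2.71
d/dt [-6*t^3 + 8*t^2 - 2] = 2*t*(8 - 9*t)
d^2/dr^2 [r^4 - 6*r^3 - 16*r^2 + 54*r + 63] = 12*r^2 - 36*r - 32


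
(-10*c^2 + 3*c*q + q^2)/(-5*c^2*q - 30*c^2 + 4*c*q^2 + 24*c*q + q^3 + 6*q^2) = (-2*c + q)/(-c*q - 6*c + q^2 + 6*q)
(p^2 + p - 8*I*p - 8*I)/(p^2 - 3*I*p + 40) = (p + 1)/(p + 5*I)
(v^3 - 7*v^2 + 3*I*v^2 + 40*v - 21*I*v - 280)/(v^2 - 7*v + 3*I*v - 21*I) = (v^2 + 3*I*v + 40)/(v + 3*I)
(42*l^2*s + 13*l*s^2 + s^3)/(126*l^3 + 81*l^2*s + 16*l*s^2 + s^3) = s/(3*l + s)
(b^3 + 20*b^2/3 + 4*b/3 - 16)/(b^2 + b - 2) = (b^2 + 14*b/3 - 8)/(b - 1)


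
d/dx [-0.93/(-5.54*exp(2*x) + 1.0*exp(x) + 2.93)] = (0.93 - 10.3044*exp(x))*exp(x)/(-5.54*exp(2*x) + 1.0*exp(x) + 2.93)^2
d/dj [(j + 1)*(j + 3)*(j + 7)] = 3*j^2 + 22*j + 31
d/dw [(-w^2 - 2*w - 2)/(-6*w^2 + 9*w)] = (-7*w^2 - 8*w + 6)/(3*w^2*(4*w^2 - 12*w + 9))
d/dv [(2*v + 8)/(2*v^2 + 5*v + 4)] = 2*(2*v^2 + 5*v - (v + 4)*(4*v + 5) + 4)/(2*v^2 + 5*v + 4)^2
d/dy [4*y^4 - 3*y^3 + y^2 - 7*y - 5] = 16*y^3 - 9*y^2 + 2*y - 7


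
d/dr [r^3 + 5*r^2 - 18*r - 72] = 3*r^2 + 10*r - 18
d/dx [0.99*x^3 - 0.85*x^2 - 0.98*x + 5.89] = 2.97*x^2 - 1.7*x - 0.98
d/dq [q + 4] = 1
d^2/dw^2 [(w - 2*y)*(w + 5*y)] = 2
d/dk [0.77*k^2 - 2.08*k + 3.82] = 1.54*k - 2.08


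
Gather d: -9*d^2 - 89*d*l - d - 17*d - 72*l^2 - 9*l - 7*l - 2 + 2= -9*d^2 + d*(-89*l - 18) - 72*l^2 - 16*l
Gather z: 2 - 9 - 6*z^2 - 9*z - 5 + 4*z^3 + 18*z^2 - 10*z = 4*z^3 + 12*z^2 - 19*z - 12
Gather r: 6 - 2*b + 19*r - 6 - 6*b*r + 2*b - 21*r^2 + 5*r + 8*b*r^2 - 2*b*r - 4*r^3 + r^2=-4*r^3 + r^2*(8*b - 20) + r*(24 - 8*b)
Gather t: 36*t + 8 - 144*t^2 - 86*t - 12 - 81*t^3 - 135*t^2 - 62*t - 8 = -81*t^3 - 279*t^2 - 112*t - 12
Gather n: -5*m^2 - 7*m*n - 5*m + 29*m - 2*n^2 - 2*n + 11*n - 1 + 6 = -5*m^2 + 24*m - 2*n^2 + n*(9 - 7*m) + 5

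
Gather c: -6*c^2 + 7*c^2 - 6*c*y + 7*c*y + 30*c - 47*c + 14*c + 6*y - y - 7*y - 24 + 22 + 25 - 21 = c^2 + c*(y - 3) - 2*y + 2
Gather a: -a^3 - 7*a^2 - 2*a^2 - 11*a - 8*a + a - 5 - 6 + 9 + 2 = -a^3 - 9*a^2 - 18*a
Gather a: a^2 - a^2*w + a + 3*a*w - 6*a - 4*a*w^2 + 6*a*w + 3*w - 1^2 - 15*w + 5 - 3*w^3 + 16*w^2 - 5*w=a^2*(1 - w) + a*(-4*w^2 + 9*w - 5) - 3*w^3 + 16*w^2 - 17*w + 4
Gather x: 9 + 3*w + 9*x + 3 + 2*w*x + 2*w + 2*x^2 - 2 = 5*w + 2*x^2 + x*(2*w + 9) + 10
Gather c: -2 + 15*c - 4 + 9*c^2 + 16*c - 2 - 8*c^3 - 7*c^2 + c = -8*c^3 + 2*c^2 + 32*c - 8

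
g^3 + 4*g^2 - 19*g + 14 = (g - 2)*(g - 1)*(g + 7)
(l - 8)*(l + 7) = l^2 - l - 56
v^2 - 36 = (v - 6)*(v + 6)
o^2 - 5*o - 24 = (o - 8)*(o + 3)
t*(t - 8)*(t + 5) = t^3 - 3*t^2 - 40*t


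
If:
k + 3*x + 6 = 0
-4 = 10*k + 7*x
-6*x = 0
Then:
No Solution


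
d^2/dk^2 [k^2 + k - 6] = 2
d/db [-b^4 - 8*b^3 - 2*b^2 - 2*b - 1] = -4*b^3 - 24*b^2 - 4*b - 2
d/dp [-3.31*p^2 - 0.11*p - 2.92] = -6.62*p - 0.11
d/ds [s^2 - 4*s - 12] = 2*s - 4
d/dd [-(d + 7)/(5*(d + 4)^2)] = (d + 10)/(5*(d + 4)^3)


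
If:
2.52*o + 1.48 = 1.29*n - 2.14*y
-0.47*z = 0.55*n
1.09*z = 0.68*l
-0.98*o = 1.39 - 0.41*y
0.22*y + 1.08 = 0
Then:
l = 25.85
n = -13.78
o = -3.47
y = -4.91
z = 16.12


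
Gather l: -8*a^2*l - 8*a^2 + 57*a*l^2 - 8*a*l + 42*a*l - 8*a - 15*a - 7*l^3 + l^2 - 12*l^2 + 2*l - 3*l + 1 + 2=-8*a^2 - 23*a - 7*l^3 + l^2*(57*a - 11) + l*(-8*a^2 + 34*a - 1) + 3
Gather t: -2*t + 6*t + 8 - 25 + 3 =4*t - 14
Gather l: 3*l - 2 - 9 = 3*l - 11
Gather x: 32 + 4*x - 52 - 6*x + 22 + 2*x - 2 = 0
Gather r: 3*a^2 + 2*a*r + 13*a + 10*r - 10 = 3*a^2 + 13*a + r*(2*a + 10) - 10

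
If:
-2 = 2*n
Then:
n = -1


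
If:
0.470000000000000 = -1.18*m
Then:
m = -0.40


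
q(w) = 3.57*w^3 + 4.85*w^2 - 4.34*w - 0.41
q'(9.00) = 950.47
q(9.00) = 2955.91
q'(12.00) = 1654.30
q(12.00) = 6814.87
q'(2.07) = 61.63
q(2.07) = 43.05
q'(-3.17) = 72.53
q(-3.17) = -51.64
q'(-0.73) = -5.71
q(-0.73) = 3.95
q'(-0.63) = -6.20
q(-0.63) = 3.36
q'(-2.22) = 26.91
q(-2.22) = -5.93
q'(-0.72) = -5.77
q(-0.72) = 3.90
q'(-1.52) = 5.66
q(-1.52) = 4.86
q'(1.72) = 44.03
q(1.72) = 24.64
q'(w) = 10.71*w^2 + 9.7*w - 4.34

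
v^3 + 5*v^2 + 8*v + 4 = (v + 1)*(v + 2)^2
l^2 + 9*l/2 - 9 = (l - 3/2)*(l + 6)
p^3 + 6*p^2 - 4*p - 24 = (p - 2)*(p + 2)*(p + 6)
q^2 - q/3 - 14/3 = (q - 7/3)*(q + 2)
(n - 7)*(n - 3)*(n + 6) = n^3 - 4*n^2 - 39*n + 126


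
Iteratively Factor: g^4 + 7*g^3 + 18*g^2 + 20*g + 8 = (g + 2)*(g^3 + 5*g^2 + 8*g + 4) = (g + 2)^2*(g^2 + 3*g + 2) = (g + 1)*(g + 2)^2*(g + 2)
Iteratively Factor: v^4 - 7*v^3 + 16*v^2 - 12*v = (v - 2)*(v^3 - 5*v^2 + 6*v) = (v - 3)*(v - 2)*(v^2 - 2*v) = (v - 3)*(v - 2)^2*(v)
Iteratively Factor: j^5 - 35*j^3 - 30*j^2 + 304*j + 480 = (j + 3)*(j^4 - 3*j^3 - 26*j^2 + 48*j + 160) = (j - 5)*(j + 3)*(j^3 + 2*j^2 - 16*j - 32) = (j - 5)*(j + 3)*(j + 4)*(j^2 - 2*j - 8) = (j - 5)*(j + 2)*(j + 3)*(j + 4)*(j - 4)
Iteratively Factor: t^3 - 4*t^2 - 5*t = (t)*(t^2 - 4*t - 5) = t*(t + 1)*(t - 5)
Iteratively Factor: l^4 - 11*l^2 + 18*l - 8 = (l - 2)*(l^3 + 2*l^2 - 7*l + 4) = (l - 2)*(l - 1)*(l^2 + 3*l - 4) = (l - 2)*(l - 1)*(l + 4)*(l - 1)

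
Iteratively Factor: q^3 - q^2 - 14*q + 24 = (q - 3)*(q^2 + 2*q - 8) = (q - 3)*(q + 4)*(q - 2)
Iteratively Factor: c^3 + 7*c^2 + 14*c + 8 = (c + 1)*(c^2 + 6*c + 8) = (c + 1)*(c + 4)*(c + 2)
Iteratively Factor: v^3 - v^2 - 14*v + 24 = (v - 2)*(v^2 + v - 12) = (v - 2)*(v + 4)*(v - 3)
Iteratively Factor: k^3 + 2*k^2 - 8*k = (k - 2)*(k^2 + 4*k) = k*(k - 2)*(k + 4)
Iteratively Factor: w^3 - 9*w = (w + 3)*(w^2 - 3*w) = w*(w + 3)*(w - 3)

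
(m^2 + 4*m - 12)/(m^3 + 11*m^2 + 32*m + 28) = (m^2 + 4*m - 12)/(m^3 + 11*m^2 + 32*m + 28)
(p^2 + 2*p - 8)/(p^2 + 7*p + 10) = (p^2 + 2*p - 8)/(p^2 + 7*p + 10)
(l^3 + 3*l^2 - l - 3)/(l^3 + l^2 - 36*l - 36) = (l^2 + 2*l - 3)/(l^2 - 36)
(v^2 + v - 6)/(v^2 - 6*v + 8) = (v + 3)/(v - 4)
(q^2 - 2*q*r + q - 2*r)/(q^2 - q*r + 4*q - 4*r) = (q^2 - 2*q*r + q - 2*r)/(q^2 - q*r + 4*q - 4*r)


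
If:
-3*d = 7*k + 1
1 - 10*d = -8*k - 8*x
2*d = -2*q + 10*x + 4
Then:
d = 28*x/47 - 1/94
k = -12*x/47 - 13/94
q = 207*x/47 + 189/94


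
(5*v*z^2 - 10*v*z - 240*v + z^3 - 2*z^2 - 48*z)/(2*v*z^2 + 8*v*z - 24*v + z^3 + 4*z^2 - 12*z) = (5*v*z - 40*v + z^2 - 8*z)/(2*v*z - 4*v + z^2 - 2*z)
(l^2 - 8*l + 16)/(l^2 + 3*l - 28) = (l - 4)/(l + 7)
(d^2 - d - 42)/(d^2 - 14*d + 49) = (d + 6)/(d - 7)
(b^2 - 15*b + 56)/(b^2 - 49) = (b - 8)/(b + 7)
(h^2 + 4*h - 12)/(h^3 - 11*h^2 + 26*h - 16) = (h + 6)/(h^2 - 9*h + 8)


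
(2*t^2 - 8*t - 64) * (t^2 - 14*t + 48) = 2*t^4 - 36*t^3 + 144*t^2 + 512*t - 3072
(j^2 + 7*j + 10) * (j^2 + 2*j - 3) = j^4 + 9*j^3 + 21*j^2 - j - 30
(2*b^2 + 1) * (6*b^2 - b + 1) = 12*b^4 - 2*b^3 + 8*b^2 - b + 1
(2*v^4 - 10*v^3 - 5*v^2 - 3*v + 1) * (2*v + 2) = 4*v^5 - 16*v^4 - 30*v^3 - 16*v^2 - 4*v + 2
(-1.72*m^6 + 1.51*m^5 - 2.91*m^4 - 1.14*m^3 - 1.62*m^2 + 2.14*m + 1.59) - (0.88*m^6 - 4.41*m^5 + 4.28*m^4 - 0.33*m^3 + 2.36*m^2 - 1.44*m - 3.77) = -2.6*m^6 + 5.92*m^5 - 7.19*m^4 - 0.81*m^3 - 3.98*m^2 + 3.58*m + 5.36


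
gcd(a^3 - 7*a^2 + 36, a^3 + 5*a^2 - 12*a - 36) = a^2 - a - 6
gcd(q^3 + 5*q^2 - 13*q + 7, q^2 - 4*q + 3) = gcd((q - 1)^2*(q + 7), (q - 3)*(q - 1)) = q - 1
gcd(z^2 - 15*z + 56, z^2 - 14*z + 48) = z - 8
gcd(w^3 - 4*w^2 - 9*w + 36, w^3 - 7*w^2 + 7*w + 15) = w - 3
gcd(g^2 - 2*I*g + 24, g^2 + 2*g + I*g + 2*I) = 1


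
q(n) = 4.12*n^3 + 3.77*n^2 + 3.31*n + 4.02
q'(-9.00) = 936.61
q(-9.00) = -2723.88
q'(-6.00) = 403.03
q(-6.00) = -770.04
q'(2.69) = 113.03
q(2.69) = 120.40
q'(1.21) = 30.53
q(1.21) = 20.84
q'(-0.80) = 5.19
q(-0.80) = 1.68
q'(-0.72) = 4.29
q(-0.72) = 2.05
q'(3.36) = 168.18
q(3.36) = 213.99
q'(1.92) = 63.35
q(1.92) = 53.43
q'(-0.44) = 2.39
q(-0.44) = 2.94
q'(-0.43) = 2.35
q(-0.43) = 2.97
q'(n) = 12.36*n^2 + 7.54*n + 3.31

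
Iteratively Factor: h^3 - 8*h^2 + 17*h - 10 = (h - 1)*(h^2 - 7*h + 10) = (h - 2)*(h - 1)*(h - 5)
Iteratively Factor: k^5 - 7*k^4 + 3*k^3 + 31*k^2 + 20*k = (k - 5)*(k^4 - 2*k^3 - 7*k^2 - 4*k) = (k - 5)*(k + 1)*(k^3 - 3*k^2 - 4*k) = k*(k - 5)*(k + 1)*(k^2 - 3*k - 4) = k*(k - 5)*(k + 1)^2*(k - 4)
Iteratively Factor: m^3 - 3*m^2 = (m)*(m^2 - 3*m) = m*(m - 3)*(m)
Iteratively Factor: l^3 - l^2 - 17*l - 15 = (l + 3)*(l^2 - 4*l - 5) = (l + 1)*(l + 3)*(l - 5)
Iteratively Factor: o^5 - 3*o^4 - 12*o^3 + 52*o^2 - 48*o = (o + 4)*(o^4 - 7*o^3 + 16*o^2 - 12*o) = (o - 2)*(o + 4)*(o^3 - 5*o^2 + 6*o) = o*(o - 2)*(o + 4)*(o^2 - 5*o + 6) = o*(o - 3)*(o - 2)*(o + 4)*(o - 2)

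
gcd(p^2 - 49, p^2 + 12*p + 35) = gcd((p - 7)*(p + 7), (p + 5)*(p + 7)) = p + 7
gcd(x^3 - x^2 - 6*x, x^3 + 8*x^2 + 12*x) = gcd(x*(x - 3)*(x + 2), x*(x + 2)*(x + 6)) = x^2 + 2*x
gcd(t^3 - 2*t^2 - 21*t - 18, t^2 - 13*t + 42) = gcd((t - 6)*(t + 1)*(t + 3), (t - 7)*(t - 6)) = t - 6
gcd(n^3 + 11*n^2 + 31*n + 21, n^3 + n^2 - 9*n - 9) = n^2 + 4*n + 3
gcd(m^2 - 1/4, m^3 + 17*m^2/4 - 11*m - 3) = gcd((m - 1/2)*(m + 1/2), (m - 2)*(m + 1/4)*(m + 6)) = 1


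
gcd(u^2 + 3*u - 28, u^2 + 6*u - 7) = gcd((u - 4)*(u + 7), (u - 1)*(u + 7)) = u + 7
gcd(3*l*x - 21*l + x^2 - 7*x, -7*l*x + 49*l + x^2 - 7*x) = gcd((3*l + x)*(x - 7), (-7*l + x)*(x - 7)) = x - 7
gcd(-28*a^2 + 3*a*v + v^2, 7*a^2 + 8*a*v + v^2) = 7*a + v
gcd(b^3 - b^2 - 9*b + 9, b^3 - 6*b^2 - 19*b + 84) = b - 3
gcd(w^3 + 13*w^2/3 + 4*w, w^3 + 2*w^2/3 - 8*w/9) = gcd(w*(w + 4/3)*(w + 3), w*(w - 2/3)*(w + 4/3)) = w^2 + 4*w/3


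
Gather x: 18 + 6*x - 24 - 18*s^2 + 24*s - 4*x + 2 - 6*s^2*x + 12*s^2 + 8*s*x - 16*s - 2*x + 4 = -6*s^2 + 8*s + x*(-6*s^2 + 8*s)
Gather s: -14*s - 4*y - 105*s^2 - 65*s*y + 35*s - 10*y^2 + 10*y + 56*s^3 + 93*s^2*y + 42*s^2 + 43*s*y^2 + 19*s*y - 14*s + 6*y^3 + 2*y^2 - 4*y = 56*s^3 + s^2*(93*y - 63) + s*(43*y^2 - 46*y + 7) + 6*y^3 - 8*y^2 + 2*y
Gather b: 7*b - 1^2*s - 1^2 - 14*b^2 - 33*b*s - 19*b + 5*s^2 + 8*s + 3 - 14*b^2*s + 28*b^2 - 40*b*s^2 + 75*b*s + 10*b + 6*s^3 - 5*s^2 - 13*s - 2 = b^2*(14 - 14*s) + b*(-40*s^2 + 42*s - 2) + 6*s^3 - 6*s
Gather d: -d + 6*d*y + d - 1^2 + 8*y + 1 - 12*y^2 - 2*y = 6*d*y - 12*y^2 + 6*y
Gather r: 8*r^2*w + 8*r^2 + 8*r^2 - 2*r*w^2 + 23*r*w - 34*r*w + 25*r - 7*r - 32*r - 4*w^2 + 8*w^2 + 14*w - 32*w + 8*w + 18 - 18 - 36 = r^2*(8*w + 16) + r*(-2*w^2 - 11*w - 14) + 4*w^2 - 10*w - 36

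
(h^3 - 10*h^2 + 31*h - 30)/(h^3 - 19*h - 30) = (h^2 - 5*h + 6)/(h^2 + 5*h + 6)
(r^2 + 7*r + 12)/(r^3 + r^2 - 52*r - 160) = (r + 3)/(r^2 - 3*r - 40)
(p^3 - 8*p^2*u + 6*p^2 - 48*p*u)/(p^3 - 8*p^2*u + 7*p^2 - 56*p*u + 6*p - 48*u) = p/(p + 1)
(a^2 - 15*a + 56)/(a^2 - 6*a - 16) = (a - 7)/(a + 2)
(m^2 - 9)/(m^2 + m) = (m^2 - 9)/(m*(m + 1))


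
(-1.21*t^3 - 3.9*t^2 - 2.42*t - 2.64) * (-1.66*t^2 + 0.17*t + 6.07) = 2.0086*t^5 + 6.2683*t^4 - 3.9905*t^3 - 19.702*t^2 - 15.1382*t - 16.0248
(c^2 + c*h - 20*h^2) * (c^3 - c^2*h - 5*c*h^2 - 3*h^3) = c^5 - 26*c^3*h^2 + 12*c^2*h^3 + 97*c*h^4 + 60*h^5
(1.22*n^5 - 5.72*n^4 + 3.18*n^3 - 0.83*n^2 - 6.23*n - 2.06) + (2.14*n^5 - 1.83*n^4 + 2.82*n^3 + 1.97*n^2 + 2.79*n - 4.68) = 3.36*n^5 - 7.55*n^4 + 6.0*n^3 + 1.14*n^2 - 3.44*n - 6.74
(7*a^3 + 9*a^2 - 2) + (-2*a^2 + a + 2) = 7*a^3 + 7*a^2 + a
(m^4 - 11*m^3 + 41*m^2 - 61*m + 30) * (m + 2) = m^5 - 9*m^4 + 19*m^3 + 21*m^2 - 92*m + 60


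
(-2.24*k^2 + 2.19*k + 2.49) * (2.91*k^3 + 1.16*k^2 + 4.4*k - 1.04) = -6.5184*k^5 + 3.7745*k^4 - 0.069700000000001*k^3 + 14.854*k^2 + 8.6784*k - 2.5896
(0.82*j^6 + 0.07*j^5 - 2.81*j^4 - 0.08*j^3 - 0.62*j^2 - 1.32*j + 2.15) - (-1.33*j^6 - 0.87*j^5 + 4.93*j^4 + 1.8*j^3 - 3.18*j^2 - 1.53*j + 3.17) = 2.15*j^6 + 0.94*j^5 - 7.74*j^4 - 1.88*j^3 + 2.56*j^2 + 0.21*j - 1.02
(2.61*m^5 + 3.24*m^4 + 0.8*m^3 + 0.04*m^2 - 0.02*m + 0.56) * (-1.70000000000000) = -4.437*m^5 - 5.508*m^4 - 1.36*m^3 - 0.068*m^2 + 0.034*m - 0.952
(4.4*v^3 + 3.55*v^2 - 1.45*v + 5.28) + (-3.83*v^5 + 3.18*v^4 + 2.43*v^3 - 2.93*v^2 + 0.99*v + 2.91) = -3.83*v^5 + 3.18*v^4 + 6.83*v^3 + 0.62*v^2 - 0.46*v + 8.19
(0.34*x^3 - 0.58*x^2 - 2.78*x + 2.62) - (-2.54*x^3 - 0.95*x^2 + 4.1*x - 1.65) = 2.88*x^3 + 0.37*x^2 - 6.88*x + 4.27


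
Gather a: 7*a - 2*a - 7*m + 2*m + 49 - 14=5*a - 5*m + 35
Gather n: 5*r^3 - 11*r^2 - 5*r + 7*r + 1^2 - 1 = 5*r^3 - 11*r^2 + 2*r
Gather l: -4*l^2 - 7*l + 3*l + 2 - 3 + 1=-4*l^2 - 4*l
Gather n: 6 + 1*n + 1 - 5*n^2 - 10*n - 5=-5*n^2 - 9*n + 2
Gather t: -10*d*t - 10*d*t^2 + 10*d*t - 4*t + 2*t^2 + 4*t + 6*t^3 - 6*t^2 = 6*t^3 + t^2*(-10*d - 4)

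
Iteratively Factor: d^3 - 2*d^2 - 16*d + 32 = (d - 4)*(d^2 + 2*d - 8) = (d - 4)*(d - 2)*(d + 4)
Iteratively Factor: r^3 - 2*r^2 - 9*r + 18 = (r - 3)*(r^2 + r - 6) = (r - 3)*(r + 3)*(r - 2)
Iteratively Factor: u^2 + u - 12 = (u + 4)*(u - 3)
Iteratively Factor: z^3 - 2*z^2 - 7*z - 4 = (z + 1)*(z^2 - 3*z - 4) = (z + 1)^2*(z - 4)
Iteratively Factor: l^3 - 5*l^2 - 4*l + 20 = (l - 5)*(l^2 - 4) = (l - 5)*(l - 2)*(l + 2)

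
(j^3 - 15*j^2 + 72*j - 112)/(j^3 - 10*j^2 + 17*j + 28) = (j - 4)/(j + 1)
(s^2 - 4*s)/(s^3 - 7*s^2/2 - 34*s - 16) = 2*s*(4 - s)/(-2*s^3 + 7*s^2 + 68*s + 32)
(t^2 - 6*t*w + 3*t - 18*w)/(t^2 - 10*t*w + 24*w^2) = (t + 3)/(t - 4*w)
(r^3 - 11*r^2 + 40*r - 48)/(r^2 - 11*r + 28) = (r^2 - 7*r + 12)/(r - 7)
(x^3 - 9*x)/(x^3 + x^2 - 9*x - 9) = x/(x + 1)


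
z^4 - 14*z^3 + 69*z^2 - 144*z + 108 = (z - 6)*(z - 3)^2*(z - 2)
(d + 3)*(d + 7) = d^2 + 10*d + 21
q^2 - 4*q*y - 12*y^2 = (q - 6*y)*(q + 2*y)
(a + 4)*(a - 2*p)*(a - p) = a^3 - 3*a^2*p + 4*a^2 + 2*a*p^2 - 12*a*p + 8*p^2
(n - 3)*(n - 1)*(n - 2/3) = n^3 - 14*n^2/3 + 17*n/3 - 2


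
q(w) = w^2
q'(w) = 2*w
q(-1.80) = 3.24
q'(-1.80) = -3.60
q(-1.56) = 2.43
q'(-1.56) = -3.12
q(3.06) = 9.36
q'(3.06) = 6.12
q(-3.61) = 13.03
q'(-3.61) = -7.22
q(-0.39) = 0.15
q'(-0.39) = -0.78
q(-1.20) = 1.44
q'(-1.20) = -2.40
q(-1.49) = 2.22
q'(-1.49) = -2.98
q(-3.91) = 15.29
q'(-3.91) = -7.82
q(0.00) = 0.00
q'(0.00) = 0.00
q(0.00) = 0.00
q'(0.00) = 0.00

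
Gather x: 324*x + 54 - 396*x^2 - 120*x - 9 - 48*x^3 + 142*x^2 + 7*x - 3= -48*x^3 - 254*x^2 + 211*x + 42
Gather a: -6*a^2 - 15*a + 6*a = -6*a^2 - 9*a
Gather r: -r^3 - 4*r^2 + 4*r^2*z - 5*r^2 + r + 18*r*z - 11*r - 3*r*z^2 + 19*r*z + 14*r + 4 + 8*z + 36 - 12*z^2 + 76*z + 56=-r^3 + r^2*(4*z - 9) + r*(-3*z^2 + 37*z + 4) - 12*z^2 + 84*z + 96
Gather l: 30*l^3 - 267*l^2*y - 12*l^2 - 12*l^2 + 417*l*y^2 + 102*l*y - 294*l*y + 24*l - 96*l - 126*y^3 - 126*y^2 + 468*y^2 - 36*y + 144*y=30*l^3 + l^2*(-267*y - 24) + l*(417*y^2 - 192*y - 72) - 126*y^3 + 342*y^2 + 108*y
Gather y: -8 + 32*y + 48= 32*y + 40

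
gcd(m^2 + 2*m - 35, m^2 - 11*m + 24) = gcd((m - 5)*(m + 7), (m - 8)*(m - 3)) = 1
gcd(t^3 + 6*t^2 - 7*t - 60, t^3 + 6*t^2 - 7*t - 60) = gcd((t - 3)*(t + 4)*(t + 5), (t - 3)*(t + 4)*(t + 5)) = t^3 + 6*t^2 - 7*t - 60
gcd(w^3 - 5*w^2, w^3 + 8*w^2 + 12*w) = w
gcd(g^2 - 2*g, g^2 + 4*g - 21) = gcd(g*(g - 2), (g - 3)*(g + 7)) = 1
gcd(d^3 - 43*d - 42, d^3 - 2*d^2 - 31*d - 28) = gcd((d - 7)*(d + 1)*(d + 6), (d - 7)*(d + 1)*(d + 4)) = d^2 - 6*d - 7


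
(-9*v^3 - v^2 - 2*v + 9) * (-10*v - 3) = 90*v^4 + 37*v^3 + 23*v^2 - 84*v - 27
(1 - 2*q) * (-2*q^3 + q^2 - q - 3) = 4*q^4 - 4*q^3 + 3*q^2 + 5*q - 3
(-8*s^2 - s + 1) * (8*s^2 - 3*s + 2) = -64*s^4 + 16*s^3 - 5*s^2 - 5*s + 2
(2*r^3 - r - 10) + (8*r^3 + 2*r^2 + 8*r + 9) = 10*r^3 + 2*r^2 + 7*r - 1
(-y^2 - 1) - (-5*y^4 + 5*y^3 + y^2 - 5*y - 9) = 5*y^4 - 5*y^3 - 2*y^2 + 5*y + 8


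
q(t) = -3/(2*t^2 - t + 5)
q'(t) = -3*(1 - 4*t)/(2*t^2 - t + 5)^2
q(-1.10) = -0.35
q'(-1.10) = -0.22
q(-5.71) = -0.04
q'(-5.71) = -0.01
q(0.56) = -0.59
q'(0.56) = 0.14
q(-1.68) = -0.24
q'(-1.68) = -0.15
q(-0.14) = -0.58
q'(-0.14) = -0.17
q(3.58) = -0.11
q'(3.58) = 0.05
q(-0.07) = -0.59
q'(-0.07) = -0.15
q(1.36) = -0.41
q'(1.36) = 0.25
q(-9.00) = -0.02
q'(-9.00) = 0.00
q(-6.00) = -0.04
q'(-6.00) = -0.01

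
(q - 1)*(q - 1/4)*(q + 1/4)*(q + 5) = q^4 + 4*q^3 - 81*q^2/16 - q/4 + 5/16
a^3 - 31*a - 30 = (a - 6)*(a + 1)*(a + 5)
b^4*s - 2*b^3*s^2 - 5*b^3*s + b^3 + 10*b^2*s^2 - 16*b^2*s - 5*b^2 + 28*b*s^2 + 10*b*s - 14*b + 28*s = (b - 7)*(b + 2)*(b - 2*s)*(b*s + 1)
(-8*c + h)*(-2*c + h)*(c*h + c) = 16*c^3*h + 16*c^3 - 10*c^2*h^2 - 10*c^2*h + c*h^3 + c*h^2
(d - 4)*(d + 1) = d^2 - 3*d - 4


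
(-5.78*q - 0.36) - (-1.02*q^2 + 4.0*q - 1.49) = 1.02*q^2 - 9.78*q + 1.13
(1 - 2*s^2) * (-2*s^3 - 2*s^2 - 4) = 4*s^5 + 4*s^4 - 2*s^3 + 6*s^2 - 4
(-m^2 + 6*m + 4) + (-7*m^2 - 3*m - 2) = -8*m^2 + 3*m + 2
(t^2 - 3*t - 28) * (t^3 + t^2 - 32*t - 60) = t^5 - 2*t^4 - 63*t^3 + 8*t^2 + 1076*t + 1680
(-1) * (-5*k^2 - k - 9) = 5*k^2 + k + 9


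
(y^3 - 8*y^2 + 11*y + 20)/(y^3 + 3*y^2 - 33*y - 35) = (y - 4)/(y + 7)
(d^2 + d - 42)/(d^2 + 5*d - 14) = (d - 6)/(d - 2)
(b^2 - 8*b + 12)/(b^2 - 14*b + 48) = (b - 2)/(b - 8)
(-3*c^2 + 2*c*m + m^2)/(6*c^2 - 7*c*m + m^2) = (-3*c - m)/(6*c - m)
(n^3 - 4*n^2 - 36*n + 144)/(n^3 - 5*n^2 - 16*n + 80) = (n^2 - 36)/(n^2 - n - 20)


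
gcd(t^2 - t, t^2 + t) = t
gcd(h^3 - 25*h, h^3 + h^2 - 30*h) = h^2 - 5*h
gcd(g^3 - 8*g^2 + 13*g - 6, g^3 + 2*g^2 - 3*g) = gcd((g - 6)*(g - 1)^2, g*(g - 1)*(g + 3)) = g - 1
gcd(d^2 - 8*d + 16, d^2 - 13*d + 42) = 1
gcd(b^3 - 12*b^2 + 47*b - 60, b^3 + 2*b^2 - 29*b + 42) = b - 3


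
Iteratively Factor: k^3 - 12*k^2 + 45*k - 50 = (k - 5)*(k^2 - 7*k + 10) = (k - 5)*(k - 2)*(k - 5)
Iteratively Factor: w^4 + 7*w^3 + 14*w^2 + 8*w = (w)*(w^3 + 7*w^2 + 14*w + 8) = w*(w + 2)*(w^2 + 5*w + 4) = w*(w + 2)*(w + 4)*(w + 1)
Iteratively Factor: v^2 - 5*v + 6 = (v - 3)*(v - 2)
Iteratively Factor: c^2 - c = (c - 1)*(c)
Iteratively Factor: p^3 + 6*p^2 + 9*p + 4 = (p + 4)*(p^2 + 2*p + 1) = (p + 1)*(p + 4)*(p + 1)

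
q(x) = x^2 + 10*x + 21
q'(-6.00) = -2.00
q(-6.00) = -3.00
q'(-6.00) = -2.00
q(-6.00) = -3.00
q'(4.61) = 19.22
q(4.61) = 88.35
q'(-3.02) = 3.96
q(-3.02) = -0.08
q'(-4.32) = 1.36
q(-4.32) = -3.54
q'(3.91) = 17.82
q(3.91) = 75.39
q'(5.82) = 21.64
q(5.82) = 113.07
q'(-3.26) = 3.48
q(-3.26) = -0.97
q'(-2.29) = 5.42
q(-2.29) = 3.34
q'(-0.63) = 8.74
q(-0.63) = 15.10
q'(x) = 2*x + 10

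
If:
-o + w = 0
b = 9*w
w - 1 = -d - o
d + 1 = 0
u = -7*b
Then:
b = 9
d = -1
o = 1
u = -63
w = 1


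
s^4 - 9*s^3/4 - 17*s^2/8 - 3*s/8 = s*(s - 3)*(s + 1/4)*(s + 1/2)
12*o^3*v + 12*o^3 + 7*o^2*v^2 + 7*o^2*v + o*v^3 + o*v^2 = (3*o + v)*(4*o + v)*(o*v + o)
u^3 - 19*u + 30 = (u - 3)*(u - 2)*(u + 5)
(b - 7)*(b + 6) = b^2 - b - 42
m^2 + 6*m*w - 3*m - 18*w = (m - 3)*(m + 6*w)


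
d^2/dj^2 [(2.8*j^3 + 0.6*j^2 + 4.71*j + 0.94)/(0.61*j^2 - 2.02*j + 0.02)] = (27.765742*j^3 + 1.376004*j^2 - 7.28766000000001*j + 8.029264)/(0.226981*j^6 - 2.254926*j^5 + 7.489458*j^4 - 8.390272*j^3 + 0.245556*j^2 - 0.002424*j + 8.0e-6)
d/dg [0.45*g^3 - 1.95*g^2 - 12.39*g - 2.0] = 1.35*g^2 - 3.9*g - 12.39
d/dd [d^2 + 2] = 2*d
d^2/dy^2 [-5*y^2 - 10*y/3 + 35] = -10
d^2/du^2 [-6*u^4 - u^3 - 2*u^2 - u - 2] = -72*u^2 - 6*u - 4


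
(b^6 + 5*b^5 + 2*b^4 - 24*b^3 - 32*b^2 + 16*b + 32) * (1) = b^6 + 5*b^5 + 2*b^4 - 24*b^3 - 32*b^2 + 16*b + 32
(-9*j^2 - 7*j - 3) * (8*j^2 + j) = -72*j^4 - 65*j^3 - 31*j^2 - 3*j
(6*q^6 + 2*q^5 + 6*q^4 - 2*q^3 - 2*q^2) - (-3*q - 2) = 6*q^6 + 2*q^5 + 6*q^4 - 2*q^3 - 2*q^2 + 3*q + 2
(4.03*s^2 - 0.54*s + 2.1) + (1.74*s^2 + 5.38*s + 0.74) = 5.77*s^2 + 4.84*s + 2.84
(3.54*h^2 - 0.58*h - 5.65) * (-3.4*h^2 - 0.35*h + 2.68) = -12.036*h^4 + 0.733*h^3 + 28.9002*h^2 + 0.4231*h - 15.142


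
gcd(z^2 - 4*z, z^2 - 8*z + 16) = z - 4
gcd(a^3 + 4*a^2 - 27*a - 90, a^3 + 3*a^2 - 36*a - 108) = a^2 + 9*a + 18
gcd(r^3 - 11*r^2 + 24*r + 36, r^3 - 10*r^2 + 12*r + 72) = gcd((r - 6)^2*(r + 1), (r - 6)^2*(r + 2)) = r^2 - 12*r + 36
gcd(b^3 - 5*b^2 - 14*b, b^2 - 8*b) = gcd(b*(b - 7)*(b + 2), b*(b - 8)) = b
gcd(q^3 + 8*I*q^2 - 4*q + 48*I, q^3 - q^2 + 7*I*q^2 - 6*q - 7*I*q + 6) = q + 6*I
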